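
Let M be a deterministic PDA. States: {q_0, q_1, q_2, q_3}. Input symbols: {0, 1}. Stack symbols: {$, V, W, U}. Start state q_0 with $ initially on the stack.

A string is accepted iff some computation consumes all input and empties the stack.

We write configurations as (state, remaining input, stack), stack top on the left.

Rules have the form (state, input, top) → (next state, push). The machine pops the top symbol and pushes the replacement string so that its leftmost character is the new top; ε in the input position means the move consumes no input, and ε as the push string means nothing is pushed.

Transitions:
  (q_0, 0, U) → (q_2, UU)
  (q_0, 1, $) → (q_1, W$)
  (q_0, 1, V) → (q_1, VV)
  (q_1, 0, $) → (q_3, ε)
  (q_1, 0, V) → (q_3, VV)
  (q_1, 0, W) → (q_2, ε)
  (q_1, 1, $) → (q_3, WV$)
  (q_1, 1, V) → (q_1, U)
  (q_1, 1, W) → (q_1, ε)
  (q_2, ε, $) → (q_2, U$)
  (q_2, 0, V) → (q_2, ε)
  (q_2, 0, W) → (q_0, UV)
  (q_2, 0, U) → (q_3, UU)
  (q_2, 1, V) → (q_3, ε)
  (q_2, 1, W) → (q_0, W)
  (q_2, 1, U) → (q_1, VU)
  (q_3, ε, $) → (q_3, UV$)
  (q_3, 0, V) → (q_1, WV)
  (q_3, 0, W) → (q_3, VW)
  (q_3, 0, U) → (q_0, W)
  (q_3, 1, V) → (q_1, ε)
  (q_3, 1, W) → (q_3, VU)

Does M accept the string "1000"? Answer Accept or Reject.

Reject

(q_0, 1000, $)
  read 1, top $: go to q_1, push W$ → (q_1, 000, W$)
  read 0, top W: go to q_2, push ε → (q_2, 00, $)
  ε-move, top $: go to q_2, push U$ → (q_2, 00, U$)
  read 0, top U: go to q_3, push UU → (q_3, 0, UU$)
  read 0, top U: go to q_0, push W → (q_0, ε, WU$)
All input consumed; stack is WU$, not empty, and no further ε-move applies.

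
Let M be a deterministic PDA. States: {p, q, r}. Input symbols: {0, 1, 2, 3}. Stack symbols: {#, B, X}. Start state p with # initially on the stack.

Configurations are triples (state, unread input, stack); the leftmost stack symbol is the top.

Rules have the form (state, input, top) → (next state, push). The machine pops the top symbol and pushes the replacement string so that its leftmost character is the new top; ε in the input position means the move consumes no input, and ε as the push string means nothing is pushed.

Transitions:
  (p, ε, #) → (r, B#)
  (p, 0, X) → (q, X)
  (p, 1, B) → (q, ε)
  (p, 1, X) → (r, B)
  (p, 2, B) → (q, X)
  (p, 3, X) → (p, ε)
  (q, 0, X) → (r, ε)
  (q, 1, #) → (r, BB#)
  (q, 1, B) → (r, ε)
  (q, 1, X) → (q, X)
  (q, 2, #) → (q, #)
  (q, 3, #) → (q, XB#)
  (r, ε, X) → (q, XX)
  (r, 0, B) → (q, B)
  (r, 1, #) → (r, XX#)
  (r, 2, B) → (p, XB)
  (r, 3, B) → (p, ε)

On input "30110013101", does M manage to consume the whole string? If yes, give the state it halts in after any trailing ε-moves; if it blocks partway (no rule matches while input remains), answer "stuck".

(p, 30110013101, #) ⊢ (r, 30110013101, B#) ⊢ (p, 0110013101, #) ⊢ (r, 0110013101, B#) ⊢ (q, 110013101, B#) ⊢ (r, 10013101, #) ⊢ (r, 0013101, XX#) ⊢ (q, 0013101, XXX#) ⊢ (r, 013101, XX#) ⊢ (q, 013101, XXX#) ⊢ (r, 13101, XX#) ⊢ (q, 13101, XXX#) ⊢ (q, 3101, XXX#)
No transition for (q, 3, top X); M blocks with input 3101 remaining.

stuck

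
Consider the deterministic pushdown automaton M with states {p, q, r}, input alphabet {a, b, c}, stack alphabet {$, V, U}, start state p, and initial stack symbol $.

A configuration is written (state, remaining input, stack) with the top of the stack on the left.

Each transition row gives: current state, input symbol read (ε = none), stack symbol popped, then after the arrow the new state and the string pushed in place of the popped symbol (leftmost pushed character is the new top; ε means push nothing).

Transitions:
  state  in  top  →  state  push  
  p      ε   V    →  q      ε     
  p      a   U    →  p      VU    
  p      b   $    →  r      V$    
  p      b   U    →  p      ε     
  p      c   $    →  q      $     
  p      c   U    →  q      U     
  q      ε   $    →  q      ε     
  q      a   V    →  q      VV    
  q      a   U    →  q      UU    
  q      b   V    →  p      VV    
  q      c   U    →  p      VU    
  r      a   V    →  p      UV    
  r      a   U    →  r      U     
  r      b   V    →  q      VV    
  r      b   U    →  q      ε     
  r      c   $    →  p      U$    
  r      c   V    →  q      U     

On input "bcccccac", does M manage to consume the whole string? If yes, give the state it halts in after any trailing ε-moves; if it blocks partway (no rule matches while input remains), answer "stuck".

(p, bcccccac, $) ⊢ (r, cccccac, V$) ⊢ (q, ccccac, U$) ⊢ (p, cccac, VU$) ⊢ (q, cccac, U$) ⊢ (p, ccac, VU$) ⊢ (q, ccac, U$) ⊢ (p, cac, VU$) ⊢ (q, cac, U$) ⊢ (p, ac, VU$) ⊢ (q, ac, U$) ⊢ (q, c, UU$) ⊢ (p, ε, VUU$) ⊢ (q, ε, UU$)
All input consumed; M is in state q.

q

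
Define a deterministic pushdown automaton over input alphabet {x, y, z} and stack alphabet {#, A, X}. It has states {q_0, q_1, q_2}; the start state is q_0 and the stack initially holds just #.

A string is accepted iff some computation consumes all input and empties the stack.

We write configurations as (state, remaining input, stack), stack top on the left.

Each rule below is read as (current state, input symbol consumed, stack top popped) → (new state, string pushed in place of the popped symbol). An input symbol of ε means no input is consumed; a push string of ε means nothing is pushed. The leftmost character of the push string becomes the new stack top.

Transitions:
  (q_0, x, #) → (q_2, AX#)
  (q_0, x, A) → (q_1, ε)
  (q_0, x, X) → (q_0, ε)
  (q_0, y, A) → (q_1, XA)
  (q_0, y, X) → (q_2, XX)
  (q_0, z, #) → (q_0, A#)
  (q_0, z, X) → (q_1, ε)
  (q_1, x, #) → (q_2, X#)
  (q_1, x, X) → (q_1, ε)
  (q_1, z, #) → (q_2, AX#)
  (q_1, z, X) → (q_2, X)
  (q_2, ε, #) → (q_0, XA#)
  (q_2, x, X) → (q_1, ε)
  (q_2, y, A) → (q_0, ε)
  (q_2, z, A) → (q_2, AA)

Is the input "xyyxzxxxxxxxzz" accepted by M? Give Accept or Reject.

Reject

(q_0, xyyxzxxxxxxxzz, #)
  read x, top #: go to q_2, push AX# → (q_2, yyxzxxxxxxxzz, AX#)
  read y, top A: go to q_0, push ε → (q_0, yxzxxxxxxxzz, X#)
  read y, top X: go to q_2, push XX → (q_2, xzxxxxxxxzz, XX#)
  read x, top X: go to q_1, push ε → (q_1, zxxxxxxxzz, X#)
  read z, top X: go to q_2, push X → (q_2, xxxxxxxzz, X#)
  read x, top X: go to q_1, push ε → (q_1, xxxxxxzz, #)
  read x, top #: go to q_2, push X# → (q_2, xxxxxzz, X#)
  read x, top X: go to q_1, push ε → (q_1, xxxxzz, #)
  read x, top #: go to q_2, push X# → (q_2, xxxzz, X#)
  read x, top X: go to q_1, push ε → (q_1, xxzz, #)
  read x, top #: go to q_2, push X# → (q_2, xzz, X#)
  read x, top X: go to q_1, push ε → (q_1, zz, #)
  read z, top #: go to q_2, push AX# → (q_2, z, AX#)
  read z, top A: go to q_2, push AA → (q_2, ε, AAX#)
All input consumed; stack is AAX#, not empty, and no further ε-move applies.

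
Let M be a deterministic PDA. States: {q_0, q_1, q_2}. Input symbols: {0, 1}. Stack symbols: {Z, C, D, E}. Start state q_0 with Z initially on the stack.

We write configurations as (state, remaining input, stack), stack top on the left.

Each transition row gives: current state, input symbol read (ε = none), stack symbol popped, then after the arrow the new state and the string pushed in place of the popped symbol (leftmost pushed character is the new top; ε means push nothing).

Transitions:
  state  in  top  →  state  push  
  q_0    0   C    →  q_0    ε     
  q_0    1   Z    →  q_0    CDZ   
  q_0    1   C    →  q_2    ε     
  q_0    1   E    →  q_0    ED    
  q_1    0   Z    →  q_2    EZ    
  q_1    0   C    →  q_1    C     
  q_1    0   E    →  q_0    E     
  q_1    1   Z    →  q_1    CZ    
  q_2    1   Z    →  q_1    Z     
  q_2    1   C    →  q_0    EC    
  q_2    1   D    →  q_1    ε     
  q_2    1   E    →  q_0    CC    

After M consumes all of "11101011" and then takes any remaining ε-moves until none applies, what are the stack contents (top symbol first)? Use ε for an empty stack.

Z

(q_0, 11101011, Z)
  read 1, top Z: go to q_0, push CDZ → (q_0, 1101011, CDZ)
  read 1, top C: go to q_2, push ε → (q_2, 101011, DZ)
  read 1, top D: go to q_1, push ε → (q_1, 01011, Z)
  read 0, top Z: go to q_2, push EZ → (q_2, 1011, EZ)
  read 1, top E: go to q_0, push CC → (q_0, 011, CCZ)
  read 0, top C: go to q_0, push ε → (q_0, 11, CZ)
  read 1, top C: go to q_2, push ε → (q_2, 1, Z)
  read 1, top Z: go to q_1, push Z → (q_1, ε, Z)
All input consumed in state q_1 with stack Z.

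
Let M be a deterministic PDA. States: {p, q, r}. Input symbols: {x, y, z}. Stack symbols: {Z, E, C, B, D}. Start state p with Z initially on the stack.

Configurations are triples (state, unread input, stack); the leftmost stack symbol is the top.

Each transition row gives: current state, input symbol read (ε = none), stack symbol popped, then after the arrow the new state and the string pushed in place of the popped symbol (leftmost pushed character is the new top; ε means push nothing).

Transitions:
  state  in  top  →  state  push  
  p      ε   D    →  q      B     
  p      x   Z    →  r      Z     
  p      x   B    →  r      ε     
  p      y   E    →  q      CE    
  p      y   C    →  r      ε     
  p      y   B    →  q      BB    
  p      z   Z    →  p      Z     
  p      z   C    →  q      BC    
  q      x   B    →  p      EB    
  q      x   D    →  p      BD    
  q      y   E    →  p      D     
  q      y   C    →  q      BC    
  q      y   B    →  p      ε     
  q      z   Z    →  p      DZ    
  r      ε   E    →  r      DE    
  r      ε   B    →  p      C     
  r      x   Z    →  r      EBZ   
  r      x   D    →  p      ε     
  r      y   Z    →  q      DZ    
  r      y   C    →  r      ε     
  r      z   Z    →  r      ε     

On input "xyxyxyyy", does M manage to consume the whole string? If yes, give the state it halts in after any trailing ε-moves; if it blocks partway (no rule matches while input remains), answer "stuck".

p

(p, xyxyxyyy, Z)
  read x, top Z: go to r, push Z → (r, yxyxyyy, Z)
  read y, top Z: go to q, push DZ → (q, xyxyyy, DZ)
  read x, top D: go to p, push BD → (p, yxyyy, BDZ)
  read y, top B: go to q, push BB → (q, xyyy, BBDZ)
  read x, top B: go to p, push EB → (p, yyy, EBBDZ)
  read y, top E: go to q, push CE → (q, yy, CEBBDZ)
  read y, top C: go to q, push BC → (q, y, BCEBBDZ)
  read y, top B: go to p, push ε → (p, ε, CEBBDZ)
All input consumed; M is in state p.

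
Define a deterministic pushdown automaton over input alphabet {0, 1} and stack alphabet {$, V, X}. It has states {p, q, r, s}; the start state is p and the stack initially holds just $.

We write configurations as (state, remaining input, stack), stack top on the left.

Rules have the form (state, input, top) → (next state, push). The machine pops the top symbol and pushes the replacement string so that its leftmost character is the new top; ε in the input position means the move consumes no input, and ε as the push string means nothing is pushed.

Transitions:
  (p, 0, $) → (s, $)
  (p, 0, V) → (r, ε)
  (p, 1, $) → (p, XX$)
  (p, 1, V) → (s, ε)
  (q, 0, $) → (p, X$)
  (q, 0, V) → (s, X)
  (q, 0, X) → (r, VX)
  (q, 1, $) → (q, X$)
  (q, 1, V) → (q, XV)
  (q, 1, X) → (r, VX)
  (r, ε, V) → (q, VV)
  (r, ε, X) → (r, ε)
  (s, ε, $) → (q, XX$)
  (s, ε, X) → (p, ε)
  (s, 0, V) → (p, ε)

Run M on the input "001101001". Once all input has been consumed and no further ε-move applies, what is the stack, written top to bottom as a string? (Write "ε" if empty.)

X$

(p, 001101001, $) ⊢ (s, 01101001, $) ⊢ (q, 01101001, XX$) ⊢ (r, 1101001, VXX$) ⊢ (q, 1101001, VVXX$) ⊢ (q, 101001, XVVXX$) ⊢ (r, 01001, VXVVXX$) ⊢ (q, 01001, VVXVVXX$) ⊢ (s, 1001, XVXVVXX$) ⊢ (p, 1001, VXVVXX$) ⊢ (s, 001, XVVXX$) ⊢ (p, 001, VVXX$) ⊢ (r, 01, VXX$) ⊢ (q, 01, VVXX$) ⊢ (s, 1, XVXX$) ⊢ (p, 1, VXX$) ⊢ (s, ε, XX$) ⊢ (p, ε, X$)
All input consumed in state p with stack X$.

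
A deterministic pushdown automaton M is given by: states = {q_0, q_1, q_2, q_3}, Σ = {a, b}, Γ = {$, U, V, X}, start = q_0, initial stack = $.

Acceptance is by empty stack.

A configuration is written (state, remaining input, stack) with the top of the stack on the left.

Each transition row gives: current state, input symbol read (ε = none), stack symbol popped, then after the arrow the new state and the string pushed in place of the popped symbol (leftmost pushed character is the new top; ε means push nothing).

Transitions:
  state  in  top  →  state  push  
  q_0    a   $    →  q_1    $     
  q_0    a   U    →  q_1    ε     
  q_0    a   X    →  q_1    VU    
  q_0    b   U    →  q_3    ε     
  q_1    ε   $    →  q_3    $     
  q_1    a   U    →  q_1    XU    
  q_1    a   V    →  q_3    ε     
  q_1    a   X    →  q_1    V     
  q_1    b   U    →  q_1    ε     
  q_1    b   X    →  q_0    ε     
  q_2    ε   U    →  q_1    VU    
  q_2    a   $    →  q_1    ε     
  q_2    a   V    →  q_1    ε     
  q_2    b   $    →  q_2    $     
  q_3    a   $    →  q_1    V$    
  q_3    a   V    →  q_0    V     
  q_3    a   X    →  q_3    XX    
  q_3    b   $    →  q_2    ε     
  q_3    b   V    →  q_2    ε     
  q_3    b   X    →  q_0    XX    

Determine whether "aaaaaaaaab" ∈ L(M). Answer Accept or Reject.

Accept

(q_0, aaaaaaaaab, $) ⊢ (q_1, aaaaaaaab, $) ⊢ (q_3, aaaaaaaab, $) ⊢ (q_1, aaaaaaab, V$) ⊢ (q_3, aaaaaab, $) ⊢ (q_1, aaaaab, V$) ⊢ (q_3, aaaab, $) ⊢ (q_1, aaab, V$) ⊢ (q_3, aab, $) ⊢ (q_1, ab, V$) ⊢ (q_3, b, $) ⊢ (q_2, ε, ε)
All input consumed and the stack is empty.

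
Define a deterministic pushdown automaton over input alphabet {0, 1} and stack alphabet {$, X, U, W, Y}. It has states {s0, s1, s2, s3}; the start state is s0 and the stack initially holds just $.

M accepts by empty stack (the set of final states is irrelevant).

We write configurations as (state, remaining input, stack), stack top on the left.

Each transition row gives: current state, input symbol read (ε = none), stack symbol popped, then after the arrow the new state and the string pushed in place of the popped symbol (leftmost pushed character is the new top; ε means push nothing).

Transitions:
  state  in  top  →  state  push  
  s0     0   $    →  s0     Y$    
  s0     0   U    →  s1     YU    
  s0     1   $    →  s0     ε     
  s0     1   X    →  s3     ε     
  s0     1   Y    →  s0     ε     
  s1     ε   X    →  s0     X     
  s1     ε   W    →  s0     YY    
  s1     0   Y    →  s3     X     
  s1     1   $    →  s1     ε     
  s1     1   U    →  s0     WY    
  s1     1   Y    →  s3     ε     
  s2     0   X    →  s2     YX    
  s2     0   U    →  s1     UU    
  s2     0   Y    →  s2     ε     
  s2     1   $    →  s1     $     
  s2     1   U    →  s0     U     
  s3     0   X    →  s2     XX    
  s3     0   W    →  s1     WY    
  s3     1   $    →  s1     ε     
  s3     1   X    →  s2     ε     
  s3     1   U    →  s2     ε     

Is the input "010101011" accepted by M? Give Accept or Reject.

Accept

(s0, 010101011, $) ⊢ (s0, 10101011, Y$) ⊢ (s0, 0101011, $) ⊢ (s0, 101011, Y$) ⊢ (s0, 01011, $) ⊢ (s0, 1011, Y$) ⊢ (s0, 011, $) ⊢ (s0, 11, Y$) ⊢ (s0, 1, $) ⊢ (s0, ε, ε)
All input consumed and the stack is empty.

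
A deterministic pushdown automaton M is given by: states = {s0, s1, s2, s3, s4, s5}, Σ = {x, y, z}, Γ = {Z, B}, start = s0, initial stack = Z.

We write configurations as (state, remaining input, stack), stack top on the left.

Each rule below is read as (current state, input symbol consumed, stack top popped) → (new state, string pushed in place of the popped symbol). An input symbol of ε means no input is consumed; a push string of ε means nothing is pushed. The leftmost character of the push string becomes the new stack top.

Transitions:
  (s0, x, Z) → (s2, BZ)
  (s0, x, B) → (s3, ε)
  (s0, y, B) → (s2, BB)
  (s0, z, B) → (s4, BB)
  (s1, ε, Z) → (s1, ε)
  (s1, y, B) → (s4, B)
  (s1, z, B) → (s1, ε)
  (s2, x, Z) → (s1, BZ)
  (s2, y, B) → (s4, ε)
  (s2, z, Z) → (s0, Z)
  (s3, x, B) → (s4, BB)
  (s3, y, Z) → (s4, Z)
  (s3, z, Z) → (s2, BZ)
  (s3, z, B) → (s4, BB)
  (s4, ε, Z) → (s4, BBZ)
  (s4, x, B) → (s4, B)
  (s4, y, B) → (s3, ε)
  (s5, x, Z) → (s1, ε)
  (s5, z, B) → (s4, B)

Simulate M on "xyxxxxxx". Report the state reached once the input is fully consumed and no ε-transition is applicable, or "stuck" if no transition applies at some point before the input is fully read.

(s0, xyxxxxxx, Z)
  read x, top Z: go to s2, push BZ → (s2, yxxxxxx, BZ)
  read y, top B: go to s4, push ε → (s4, xxxxxx, Z)
  ε-move, top Z: go to s4, push BBZ → (s4, xxxxxx, BBZ)
  read x, top B: go to s4, push B → (s4, xxxxx, BBZ)
  read x, top B: go to s4, push B → (s4, xxxx, BBZ)
  read x, top B: go to s4, push B → (s4, xxx, BBZ)
  read x, top B: go to s4, push B → (s4, xx, BBZ)
  read x, top B: go to s4, push B → (s4, x, BBZ)
  read x, top B: go to s4, push B → (s4, ε, BBZ)
All input consumed; M is in state s4.

s4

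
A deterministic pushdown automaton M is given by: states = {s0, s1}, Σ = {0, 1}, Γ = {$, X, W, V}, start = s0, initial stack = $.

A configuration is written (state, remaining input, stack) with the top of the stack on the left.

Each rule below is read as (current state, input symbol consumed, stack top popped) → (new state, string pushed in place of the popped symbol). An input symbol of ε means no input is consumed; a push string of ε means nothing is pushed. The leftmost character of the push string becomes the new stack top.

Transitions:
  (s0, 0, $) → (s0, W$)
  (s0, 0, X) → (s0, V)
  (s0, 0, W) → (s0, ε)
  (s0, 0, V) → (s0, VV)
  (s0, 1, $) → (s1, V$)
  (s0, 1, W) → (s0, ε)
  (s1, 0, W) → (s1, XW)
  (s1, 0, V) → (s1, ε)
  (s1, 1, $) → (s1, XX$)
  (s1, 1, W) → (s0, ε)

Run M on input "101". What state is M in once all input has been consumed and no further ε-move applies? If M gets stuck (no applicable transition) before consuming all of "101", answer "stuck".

s1

(s0, 101, $)
  read 1, top $: go to s1, push V$ → (s1, 01, V$)
  read 0, top V: go to s1, push ε → (s1, 1, $)
  read 1, top $: go to s1, push XX$ → (s1, ε, XX$)
All input consumed; M is in state s1.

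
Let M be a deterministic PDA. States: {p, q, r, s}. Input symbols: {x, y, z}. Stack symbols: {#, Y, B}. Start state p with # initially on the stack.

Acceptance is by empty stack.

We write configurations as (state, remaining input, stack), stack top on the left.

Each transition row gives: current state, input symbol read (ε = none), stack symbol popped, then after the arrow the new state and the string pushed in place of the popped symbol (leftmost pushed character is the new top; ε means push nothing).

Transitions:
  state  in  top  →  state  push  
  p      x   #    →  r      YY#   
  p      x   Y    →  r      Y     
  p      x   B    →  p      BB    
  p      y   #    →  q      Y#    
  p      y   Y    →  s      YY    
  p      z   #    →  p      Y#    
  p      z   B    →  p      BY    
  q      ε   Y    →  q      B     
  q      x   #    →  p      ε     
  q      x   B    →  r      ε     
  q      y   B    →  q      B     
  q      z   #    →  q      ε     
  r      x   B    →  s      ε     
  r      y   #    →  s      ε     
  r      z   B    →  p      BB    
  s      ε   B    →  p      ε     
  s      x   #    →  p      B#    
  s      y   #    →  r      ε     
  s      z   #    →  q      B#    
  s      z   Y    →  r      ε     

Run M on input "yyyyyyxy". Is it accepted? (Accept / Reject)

(p, yyyyyyxy, #)
  read y, top #: go to q, push Y# → (q, yyyyyxy, Y#)
  ε-move, top Y: go to q, push B → (q, yyyyyxy, B#)
  read y, top B: go to q, push B → (q, yyyyxy, B#)
  read y, top B: go to q, push B → (q, yyyxy, B#)
  read y, top B: go to q, push B → (q, yyxy, B#)
  read y, top B: go to q, push B → (q, yxy, B#)
  read y, top B: go to q, push B → (q, xy, B#)
  read x, top B: go to r, push ε → (r, y, #)
  read y, top #: go to s, push ε → (s, ε, ε)
All input consumed and the stack is empty.

Accept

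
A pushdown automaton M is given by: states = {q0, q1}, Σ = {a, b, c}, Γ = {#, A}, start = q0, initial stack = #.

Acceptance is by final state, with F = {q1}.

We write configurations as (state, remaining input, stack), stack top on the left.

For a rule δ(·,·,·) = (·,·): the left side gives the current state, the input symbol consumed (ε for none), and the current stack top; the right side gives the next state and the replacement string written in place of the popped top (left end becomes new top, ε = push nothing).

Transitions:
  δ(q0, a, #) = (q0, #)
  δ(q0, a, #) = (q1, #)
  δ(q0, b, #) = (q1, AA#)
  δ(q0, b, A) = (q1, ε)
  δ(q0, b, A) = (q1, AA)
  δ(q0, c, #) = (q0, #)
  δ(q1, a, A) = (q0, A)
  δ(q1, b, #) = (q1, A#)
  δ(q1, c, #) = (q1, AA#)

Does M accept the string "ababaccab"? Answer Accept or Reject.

No computation consumes all input and reaches a final state.

Reject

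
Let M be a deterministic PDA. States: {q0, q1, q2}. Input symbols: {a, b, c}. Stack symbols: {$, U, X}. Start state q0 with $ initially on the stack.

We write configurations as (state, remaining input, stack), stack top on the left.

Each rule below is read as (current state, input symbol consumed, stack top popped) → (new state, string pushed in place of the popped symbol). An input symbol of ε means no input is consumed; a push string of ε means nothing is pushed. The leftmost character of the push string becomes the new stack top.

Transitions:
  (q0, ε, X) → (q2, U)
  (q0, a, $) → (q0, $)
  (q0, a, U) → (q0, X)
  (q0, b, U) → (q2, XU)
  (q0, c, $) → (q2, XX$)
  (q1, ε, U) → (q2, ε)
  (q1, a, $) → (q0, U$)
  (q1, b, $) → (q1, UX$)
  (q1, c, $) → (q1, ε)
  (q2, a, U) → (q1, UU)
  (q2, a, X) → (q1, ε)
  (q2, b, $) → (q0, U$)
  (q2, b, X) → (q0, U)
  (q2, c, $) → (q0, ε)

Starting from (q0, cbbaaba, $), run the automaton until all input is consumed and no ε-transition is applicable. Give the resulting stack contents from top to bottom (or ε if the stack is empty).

(q0, cbbaaba, $) ⊢ (q2, bbaaba, XX$) ⊢ (q0, baaba, UX$) ⊢ (q2, aaba, XUX$) ⊢ (q1, aba, UX$) ⊢ (q2, aba, X$) ⊢ (q1, ba, $) ⊢ (q1, a, UX$) ⊢ (q2, a, X$) ⊢ (q1, ε, $)
All input consumed in state q1 with stack $.

$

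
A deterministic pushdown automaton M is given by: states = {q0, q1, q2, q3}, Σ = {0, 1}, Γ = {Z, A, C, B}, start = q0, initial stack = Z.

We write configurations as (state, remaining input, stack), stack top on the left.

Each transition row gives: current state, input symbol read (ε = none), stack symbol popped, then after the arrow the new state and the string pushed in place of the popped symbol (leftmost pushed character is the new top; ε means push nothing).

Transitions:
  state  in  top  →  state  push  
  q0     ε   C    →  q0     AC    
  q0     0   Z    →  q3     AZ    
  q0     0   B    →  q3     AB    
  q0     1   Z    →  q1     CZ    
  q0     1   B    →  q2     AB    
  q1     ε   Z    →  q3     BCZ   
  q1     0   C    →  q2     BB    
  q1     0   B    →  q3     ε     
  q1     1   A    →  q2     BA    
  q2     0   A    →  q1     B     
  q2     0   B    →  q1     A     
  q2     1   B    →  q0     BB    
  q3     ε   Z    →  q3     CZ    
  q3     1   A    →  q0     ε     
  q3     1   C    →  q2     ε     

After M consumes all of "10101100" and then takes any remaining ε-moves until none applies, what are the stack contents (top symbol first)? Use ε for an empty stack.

(q0, 10101100, Z) ⊢ (q1, 0101100, CZ) ⊢ (q2, 101100, BBZ) ⊢ (q0, 01100, BBBZ) ⊢ (q3, 1100, ABBBZ) ⊢ (q0, 100, BBBZ) ⊢ (q2, 00, ABBBZ) ⊢ (q1, 0, BBBBZ) ⊢ (q3, ε, BBBZ)
All input consumed in state q3 with stack BBBZ.

BBBZ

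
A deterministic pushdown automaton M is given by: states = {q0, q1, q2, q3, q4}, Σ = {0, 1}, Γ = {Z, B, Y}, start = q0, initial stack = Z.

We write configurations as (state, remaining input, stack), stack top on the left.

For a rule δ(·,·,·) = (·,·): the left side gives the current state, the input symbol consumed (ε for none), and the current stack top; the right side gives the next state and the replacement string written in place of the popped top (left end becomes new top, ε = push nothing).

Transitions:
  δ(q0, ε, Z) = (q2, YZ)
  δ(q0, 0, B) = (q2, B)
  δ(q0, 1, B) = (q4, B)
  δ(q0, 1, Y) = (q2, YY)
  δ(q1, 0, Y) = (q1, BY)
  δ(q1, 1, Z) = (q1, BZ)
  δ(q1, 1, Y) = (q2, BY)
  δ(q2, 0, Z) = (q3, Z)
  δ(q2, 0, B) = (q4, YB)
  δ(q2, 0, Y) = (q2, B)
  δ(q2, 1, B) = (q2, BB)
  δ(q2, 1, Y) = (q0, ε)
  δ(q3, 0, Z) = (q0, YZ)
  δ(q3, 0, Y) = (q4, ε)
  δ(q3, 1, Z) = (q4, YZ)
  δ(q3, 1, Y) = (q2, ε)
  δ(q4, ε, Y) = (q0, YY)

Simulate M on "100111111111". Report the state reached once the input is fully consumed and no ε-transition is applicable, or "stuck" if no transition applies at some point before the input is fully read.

(q0, 100111111111, Z)
  ε-move, top Z: go to q2, push YZ → (q2, 100111111111, YZ)
  read 1, top Y: go to q0, push ε → (q0, 00111111111, Z)
  ε-move, top Z: go to q2, push YZ → (q2, 00111111111, YZ)
  read 0, top Y: go to q2, push B → (q2, 0111111111, BZ)
  read 0, top B: go to q4, push YB → (q4, 111111111, YBZ)
  ε-move, top Y: go to q0, push YY → (q0, 111111111, YYBZ)
  read 1, top Y: go to q2, push YY → (q2, 11111111, YYYBZ)
  read 1, top Y: go to q0, push ε → (q0, 1111111, YYBZ)
  read 1, top Y: go to q2, push YY → (q2, 111111, YYYBZ)
  read 1, top Y: go to q0, push ε → (q0, 11111, YYBZ)
  read 1, top Y: go to q2, push YY → (q2, 1111, YYYBZ)
  read 1, top Y: go to q0, push ε → (q0, 111, YYBZ)
  read 1, top Y: go to q2, push YY → (q2, 11, YYYBZ)
  read 1, top Y: go to q0, push ε → (q0, 1, YYBZ)
  read 1, top Y: go to q2, push YY → (q2, ε, YYYBZ)
All input consumed; M is in state q2.

q2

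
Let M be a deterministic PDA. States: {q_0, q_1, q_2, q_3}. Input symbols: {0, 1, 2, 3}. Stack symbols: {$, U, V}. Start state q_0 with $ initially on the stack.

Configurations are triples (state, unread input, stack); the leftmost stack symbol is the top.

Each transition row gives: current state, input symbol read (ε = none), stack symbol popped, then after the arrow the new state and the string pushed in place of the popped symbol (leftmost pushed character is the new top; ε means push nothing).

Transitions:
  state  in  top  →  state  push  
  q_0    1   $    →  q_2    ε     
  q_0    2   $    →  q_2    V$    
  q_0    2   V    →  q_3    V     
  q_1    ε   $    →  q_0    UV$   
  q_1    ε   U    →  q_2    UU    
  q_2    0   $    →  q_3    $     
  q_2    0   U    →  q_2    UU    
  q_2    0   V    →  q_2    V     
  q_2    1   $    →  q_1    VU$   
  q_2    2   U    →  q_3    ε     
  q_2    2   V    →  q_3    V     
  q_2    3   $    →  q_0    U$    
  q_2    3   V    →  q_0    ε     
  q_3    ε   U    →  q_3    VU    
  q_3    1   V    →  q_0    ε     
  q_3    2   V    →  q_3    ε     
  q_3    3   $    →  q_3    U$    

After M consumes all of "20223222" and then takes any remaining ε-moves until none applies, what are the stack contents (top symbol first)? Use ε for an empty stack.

(q_0, 20223222, $) ⊢ (q_2, 0223222, V$) ⊢ (q_2, 223222, V$) ⊢ (q_3, 23222, V$) ⊢ (q_3, 3222, $) ⊢ (q_3, 222, U$) ⊢ (q_3, 222, VU$) ⊢ (q_3, 22, U$) ⊢ (q_3, 22, VU$) ⊢ (q_3, 2, U$) ⊢ (q_3, 2, VU$) ⊢ (q_3, ε, U$) ⊢ (q_3, ε, VU$)
All input consumed in state q_3 with stack VU$.

VU$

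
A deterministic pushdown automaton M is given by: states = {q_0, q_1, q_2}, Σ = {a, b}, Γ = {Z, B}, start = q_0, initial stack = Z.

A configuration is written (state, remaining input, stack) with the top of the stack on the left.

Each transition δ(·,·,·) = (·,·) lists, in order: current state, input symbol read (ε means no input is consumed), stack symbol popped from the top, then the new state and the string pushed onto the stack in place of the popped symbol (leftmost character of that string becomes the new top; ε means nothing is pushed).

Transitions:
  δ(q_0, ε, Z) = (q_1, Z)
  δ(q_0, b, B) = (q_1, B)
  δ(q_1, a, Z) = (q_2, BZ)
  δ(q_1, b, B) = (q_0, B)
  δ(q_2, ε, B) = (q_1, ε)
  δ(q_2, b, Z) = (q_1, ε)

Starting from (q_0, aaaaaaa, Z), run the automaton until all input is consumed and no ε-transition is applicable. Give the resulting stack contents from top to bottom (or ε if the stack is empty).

(q_0, aaaaaaa, Z) ⊢ (q_1, aaaaaaa, Z) ⊢ (q_2, aaaaaa, BZ) ⊢ (q_1, aaaaaa, Z) ⊢ (q_2, aaaaa, BZ) ⊢ (q_1, aaaaa, Z) ⊢ (q_2, aaaa, BZ) ⊢ (q_1, aaaa, Z) ⊢ (q_2, aaa, BZ) ⊢ (q_1, aaa, Z) ⊢ (q_2, aa, BZ) ⊢ (q_1, aa, Z) ⊢ (q_2, a, BZ) ⊢ (q_1, a, Z) ⊢ (q_2, ε, BZ) ⊢ (q_1, ε, Z)
All input consumed in state q_1 with stack Z.

Z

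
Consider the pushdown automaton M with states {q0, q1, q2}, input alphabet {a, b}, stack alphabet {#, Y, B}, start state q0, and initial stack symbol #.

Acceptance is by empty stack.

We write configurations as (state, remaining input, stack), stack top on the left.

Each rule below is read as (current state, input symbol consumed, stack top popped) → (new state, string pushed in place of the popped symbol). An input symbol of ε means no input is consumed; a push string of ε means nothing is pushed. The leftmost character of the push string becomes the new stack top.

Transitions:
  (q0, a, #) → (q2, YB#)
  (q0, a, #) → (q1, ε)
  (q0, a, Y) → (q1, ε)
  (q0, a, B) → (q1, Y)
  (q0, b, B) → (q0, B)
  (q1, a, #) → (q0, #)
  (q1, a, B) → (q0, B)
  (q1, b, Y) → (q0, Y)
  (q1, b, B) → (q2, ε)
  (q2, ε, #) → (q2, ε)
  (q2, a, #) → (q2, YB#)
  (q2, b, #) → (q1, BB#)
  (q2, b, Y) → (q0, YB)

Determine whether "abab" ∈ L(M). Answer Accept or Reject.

Reject

No computation consumes all input and empties the stack.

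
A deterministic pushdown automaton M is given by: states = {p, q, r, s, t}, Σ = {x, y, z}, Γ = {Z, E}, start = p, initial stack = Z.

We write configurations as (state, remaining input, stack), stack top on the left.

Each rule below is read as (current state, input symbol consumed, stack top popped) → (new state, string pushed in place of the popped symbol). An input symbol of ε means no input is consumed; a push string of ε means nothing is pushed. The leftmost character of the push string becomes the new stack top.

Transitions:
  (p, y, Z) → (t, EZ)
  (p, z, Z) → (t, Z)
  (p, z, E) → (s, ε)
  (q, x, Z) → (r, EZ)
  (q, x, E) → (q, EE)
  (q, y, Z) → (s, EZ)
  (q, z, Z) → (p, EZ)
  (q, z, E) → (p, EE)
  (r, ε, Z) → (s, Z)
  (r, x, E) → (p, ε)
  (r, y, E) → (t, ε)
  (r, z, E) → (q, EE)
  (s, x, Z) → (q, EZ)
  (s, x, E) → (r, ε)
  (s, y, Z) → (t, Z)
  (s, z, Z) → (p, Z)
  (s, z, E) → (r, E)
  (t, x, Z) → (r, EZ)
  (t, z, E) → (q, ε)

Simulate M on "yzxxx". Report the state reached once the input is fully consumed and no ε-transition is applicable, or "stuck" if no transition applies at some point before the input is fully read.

stuck

(p, yzxxx, Z)
  read y, top Z: go to t, push EZ → (t, zxxx, EZ)
  read z, top E: go to q, push ε → (q, xxx, Z)
  read x, top Z: go to r, push EZ → (r, xx, EZ)
  read x, top E: go to p, push ε → (p, x, Z)
No transition for (p, x, top Z); M blocks with input x remaining.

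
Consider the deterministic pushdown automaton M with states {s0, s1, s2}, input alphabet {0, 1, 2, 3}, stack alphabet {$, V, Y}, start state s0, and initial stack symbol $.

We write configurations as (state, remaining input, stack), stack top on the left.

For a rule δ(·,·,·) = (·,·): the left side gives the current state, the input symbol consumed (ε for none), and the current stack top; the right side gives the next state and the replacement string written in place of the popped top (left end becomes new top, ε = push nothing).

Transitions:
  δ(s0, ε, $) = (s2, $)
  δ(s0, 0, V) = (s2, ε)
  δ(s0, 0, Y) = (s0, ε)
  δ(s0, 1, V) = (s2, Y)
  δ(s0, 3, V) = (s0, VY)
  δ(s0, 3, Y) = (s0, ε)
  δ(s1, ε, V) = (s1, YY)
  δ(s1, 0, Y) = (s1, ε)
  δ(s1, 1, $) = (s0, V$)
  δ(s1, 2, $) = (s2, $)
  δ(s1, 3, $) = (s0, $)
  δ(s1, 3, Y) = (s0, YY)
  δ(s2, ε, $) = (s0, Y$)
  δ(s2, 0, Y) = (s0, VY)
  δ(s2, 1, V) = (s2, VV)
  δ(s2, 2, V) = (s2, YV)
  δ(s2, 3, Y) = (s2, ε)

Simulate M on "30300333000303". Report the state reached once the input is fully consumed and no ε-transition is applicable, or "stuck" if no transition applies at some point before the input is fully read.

s0

(s0, 30300333000303, $)
  ε-move, top $: go to s2, push $ → (s2, 30300333000303, $)
  ε-move, top $: go to s0, push Y$ → (s0, 30300333000303, Y$)
  read 3, top Y: go to s0, push ε → (s0, 0300333000303, $)
  ε-move, top $: go to s2, push $ → (s2, 0300333000303, $)
  ε-move, top $: go to s0, push Y$ → (s0, 0300333000303, Y$)
  read 0, top Y: go to s0, push ε → (s0, 300333000303, $)
  ε-move, top $: go to s2, push $ → (s2, 300333000303, $)
  ε-move, top $: go to s0, push Y$ → (s0, 300333000303, Y$)
  read 3, top Y: go to s0, push ε → (s0, 00333000303, $)
  ε-move, top $: go to s2, push $ → (s2, 00333000303, $)
  ε-move, top $: go to s0, push Y$ → (s0, 00333000303, Y$)
  read 0, top Y: go to s0, push ε → (s0, 0333000303, $)
  ε-move, top $: go to s2, push $ → (s2, 0333000303, $)
  ε-move, top $: go to s0, push Y$ → (s0, 0333000303, Y$)
  read 0, top Y: go to s0, push ε → (s0, 333000303, $)
  ε-move, top $: go to s2, push $ → (s2, 333000303, $)
  ε-move, top $: go to s0, push Y$ → (s0, 333000303, Y$)
  read 3, top Y: go to s0, push ε → (s0, 33000303, $)
  ε-move, top $: go to s2, push $ → (s2, 33000303, $)
  ε-move, top $: go to s0, push Y$ → (s0, 33000303, Y$)
  read 3, top Y: go to s0, push ε → (s0, 3000303, $)
  ε-move, top $: go to s2, push $ → (s2, 3000303, $)
  ε-move, top $: go to s0, push Y$ → (s0, 3000303, Y$)
  read 3, top Y: go to s0, push ε → (s0, 000303, $)
  ε-move, top $: go to s2, push $ → (s2, 000303, $)
  ε-move, top $: go to s0, push Y$ → (s0, 000303, Y$)
  read 0, top Y: go to s0, push ε → (s0, 00303, $)
  ε-move, top $: go to s2, push $ → (s2, 00303, $)
  ε-move, top $: go to s0, push Y$ → (s0, 00303, Y$)
  read 0, top Y: go to s0, push ε → (s0, 0303, $)
  ε-move, top $: go to s2, push $ → (s2, 0303, $)
  ε-move, top $: go to s0, push Y$ → (s0, 0303, Y$)
  read 0, top Y: go to s0, push ε → (s0, 303, $)
  ε-move, top $: go to s2, push $ → (s2, 303, $)
  ε-move, top $: go to s0, push Y$ → (s0, 303, Y$)
  read 3, top Y: go to s0, push ε → (s0, 03, $)
  ε-move, top $: go to s2, push $ → (s2, 03, $)
  ε-move, top $: go to s0, push Y$ → (s0, 03, Y$)
  read 0, top Y: go to s0, push ε → (s0, 3, $)
  ε-move, top $: go to s2, push $ → (s2, 3, $)
  ε-move, top $: go to s0, push Y$ → (s0, 3, Y$)
  read 3, top Y: go to s0, push ε → (s0, ε, $)
  ε-move, top $: go to s2, push $ → (s2, ε, $)
  ε-move, top $: go to s0, push Y$ → (s0, ε, Y$)
All input consumed; M is in state s0.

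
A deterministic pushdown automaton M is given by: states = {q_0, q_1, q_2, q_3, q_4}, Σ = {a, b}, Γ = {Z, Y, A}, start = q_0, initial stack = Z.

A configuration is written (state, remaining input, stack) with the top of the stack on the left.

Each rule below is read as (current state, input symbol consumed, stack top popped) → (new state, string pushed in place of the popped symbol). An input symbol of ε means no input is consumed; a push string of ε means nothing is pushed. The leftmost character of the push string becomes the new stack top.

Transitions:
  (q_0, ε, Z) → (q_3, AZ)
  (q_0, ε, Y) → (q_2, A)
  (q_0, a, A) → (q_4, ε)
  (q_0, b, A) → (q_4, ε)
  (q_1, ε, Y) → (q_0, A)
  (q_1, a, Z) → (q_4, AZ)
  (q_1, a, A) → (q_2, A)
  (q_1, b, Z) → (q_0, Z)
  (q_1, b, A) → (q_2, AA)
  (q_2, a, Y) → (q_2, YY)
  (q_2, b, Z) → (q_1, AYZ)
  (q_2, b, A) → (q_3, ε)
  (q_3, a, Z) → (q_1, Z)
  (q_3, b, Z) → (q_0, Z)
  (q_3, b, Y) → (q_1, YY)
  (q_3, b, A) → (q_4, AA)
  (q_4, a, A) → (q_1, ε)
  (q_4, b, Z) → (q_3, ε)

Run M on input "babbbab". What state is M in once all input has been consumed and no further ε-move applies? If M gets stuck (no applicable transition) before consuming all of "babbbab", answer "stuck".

q_2

(q_0, babbbab, Z)
  ε-move, top Z: go to q_3, push AZ → (q_3, babbbab, AZ)
  read b, top A: go to q_4, push AA → (q_4, abbbab, AAZ)
  read a, top A: go to q_1, push ε → (q_1, bbbab, AZ)
  read b, top A: go to q_2, push AA → (q_2, bbab, AAZ)
  read b, top A: go to q_3, push ε → (q_3, bab, AZ)
  read b, top A: go to q_4, push AA → (q_4, ab, AAZ)
  read a, top A: go to q_1, push ε → (q_1, b, AZ)
  read b, top A: go to q_2, push AA → (q_2, ε, AAZ)
All input consumed; M is in state q_2.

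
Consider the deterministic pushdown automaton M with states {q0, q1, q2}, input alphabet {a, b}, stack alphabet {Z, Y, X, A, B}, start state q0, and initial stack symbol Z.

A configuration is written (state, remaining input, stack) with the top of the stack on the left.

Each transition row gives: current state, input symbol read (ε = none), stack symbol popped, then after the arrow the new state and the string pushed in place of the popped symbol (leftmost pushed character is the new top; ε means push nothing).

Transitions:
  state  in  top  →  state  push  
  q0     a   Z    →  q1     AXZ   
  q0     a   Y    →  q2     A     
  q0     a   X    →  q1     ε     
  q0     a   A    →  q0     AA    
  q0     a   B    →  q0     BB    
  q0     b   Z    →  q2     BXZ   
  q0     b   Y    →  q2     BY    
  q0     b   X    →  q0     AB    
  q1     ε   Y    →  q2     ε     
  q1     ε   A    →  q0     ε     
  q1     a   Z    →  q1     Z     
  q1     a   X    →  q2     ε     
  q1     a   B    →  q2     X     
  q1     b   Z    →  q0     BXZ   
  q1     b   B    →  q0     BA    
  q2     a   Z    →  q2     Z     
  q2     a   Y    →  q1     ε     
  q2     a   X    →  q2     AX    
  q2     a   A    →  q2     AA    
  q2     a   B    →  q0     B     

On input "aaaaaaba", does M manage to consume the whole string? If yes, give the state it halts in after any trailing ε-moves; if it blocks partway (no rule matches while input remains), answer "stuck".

q0

(q0, aaaaaaba, Z)
  read a, top Z: go to q1, push AXZ → (q1, aaaaaba, AXZ)
  ε-move, top A: go to q0, push ε → (q0, aaaaaba, XZ)
  read a, top X: go to q1, push ε → (q1, aaaaba, Z)
  read a, top Z: go to q1, push Z → (q1, aaaba, Z)
  read a, top Z: go to q1, push Z → (q1, aaba, Z)
  read a, top Z: go to q1, push Z → (q1, aba, Z)
  read a, top Z: go to q1, push Z → (q1, ba, Z)
  read b, top Z: go to q0, push BXZ → (q0, a, BXZ)
  read a, top B: go to q0, push BB → (q0, ε, BBXZ)
All input consumed; M is in state q0.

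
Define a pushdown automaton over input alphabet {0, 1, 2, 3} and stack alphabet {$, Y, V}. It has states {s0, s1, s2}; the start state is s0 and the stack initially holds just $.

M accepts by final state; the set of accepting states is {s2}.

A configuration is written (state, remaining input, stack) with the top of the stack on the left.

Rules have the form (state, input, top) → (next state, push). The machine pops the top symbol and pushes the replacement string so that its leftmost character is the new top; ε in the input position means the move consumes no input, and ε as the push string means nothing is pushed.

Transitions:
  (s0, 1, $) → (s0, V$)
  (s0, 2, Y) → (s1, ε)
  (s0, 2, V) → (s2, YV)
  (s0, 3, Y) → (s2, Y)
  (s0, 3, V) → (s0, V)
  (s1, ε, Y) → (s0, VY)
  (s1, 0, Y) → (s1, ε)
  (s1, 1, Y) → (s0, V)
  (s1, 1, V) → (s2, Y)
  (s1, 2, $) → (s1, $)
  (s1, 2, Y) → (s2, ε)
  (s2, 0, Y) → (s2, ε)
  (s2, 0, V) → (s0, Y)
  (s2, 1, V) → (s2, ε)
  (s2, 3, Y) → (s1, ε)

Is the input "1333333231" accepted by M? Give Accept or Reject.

One accepting computation: (s0, 1333333231, $) ⊢ (s0, 333333231, V$) ⊢ (s0, 33333231, V$) ⊢ (s0, 3333231, V$) ⊢ (s0, 333231, V$) ⊢ (s0, 33231, V$) ⊢ (s0, 3231, V$) ⊢ (s0, 231, V$) ⊢ (s2, 31, YV$) ⊢ (s1, 1, V$) ⊢ (s2, ε, Y$)
All input consumed and state s2 ∈ F.

Accept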